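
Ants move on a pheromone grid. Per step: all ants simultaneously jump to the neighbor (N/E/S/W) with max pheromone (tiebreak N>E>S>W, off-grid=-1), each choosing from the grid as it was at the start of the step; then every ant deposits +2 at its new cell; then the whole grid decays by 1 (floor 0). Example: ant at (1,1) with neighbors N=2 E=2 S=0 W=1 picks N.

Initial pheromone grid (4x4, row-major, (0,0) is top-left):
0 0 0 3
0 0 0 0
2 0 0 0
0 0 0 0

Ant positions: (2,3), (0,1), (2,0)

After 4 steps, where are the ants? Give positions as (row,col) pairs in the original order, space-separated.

Step 1: ant0:(2,3)->N->(1,3) | ant1:(0,1)->E->(0,2) | ant2:(2,0)->N->(1,0)
  grid max=2 at (0,3)
Step 2: ant0:(1,3)->N->(0,3) | ant1:(0,2)->E->(0,3) | ant2:(1,0)->S->(2,0)
  grid max=5 at (0,3)
Step 3: ant0:(0,3)->S->(1,3) | ant1:(0,3)->S->(1,3) | ant2:(2,0)->N->(1,0)
  grid max=4 at (0,3)
Step 4: ant0:(1,3)->N->(0,3) | ant1:(1,3)->N->(0,3) | ant2:(1,0)->S->(2,0)
  grid max=7 at (0,3)

(0,3) (0,3) (2,0)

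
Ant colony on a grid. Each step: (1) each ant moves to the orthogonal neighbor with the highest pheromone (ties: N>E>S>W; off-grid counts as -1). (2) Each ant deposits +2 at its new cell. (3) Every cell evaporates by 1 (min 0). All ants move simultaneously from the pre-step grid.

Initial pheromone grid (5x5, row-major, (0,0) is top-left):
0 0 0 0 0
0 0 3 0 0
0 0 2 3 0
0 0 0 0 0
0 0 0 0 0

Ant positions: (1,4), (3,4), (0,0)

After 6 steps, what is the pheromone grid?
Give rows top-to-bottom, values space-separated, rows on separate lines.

After step 1: ants at (0,4),(2,4),(0,1)
  0 1 0 0 1
  0 0 2 0 0
  0 0 1 2 1
  0 0 0 0 0
  0 0 0 0 0
After step 2: ants at (1,4),(2,3),(0,2)
  0 0 1 0 0
  0 0 1 0 1
  0 0 0 3 0
  0 0 0 0 0
  0 0 0 0 0
After step 3: ants at (0,4),(1,3),(1,2)
  0 0 0 0 1
  0 0 2 1 0
  0 0 0 2 0
  0 0 0 0 0
  0 0 0 0 0
After step 4: ants at (1,4),(2,3),(1,3)
  0 0 0 0 0
  0 0 1 2 1
  0 0 0 3 0
  0 0 0 0 0
  0 0 0 0 0
After step 5: ants at (1,3),(1,3),(2,3)
  0 0 0 0 0
  0 0 0 5 0
  0 0 0 4 0
  0 0 0 0 0
  0 0 0 0 0
After step 6: ants at (2,3),(2,3),(1,3)
  0 0 0 0 0
  0 0 0 6 0
  0 0 0 7 0
  0 0 0 0 0
  0 0 0 0 0

0 0 0 0 0
0 0 0 6 0
0 0 0 7 0
0 0 0 0 0
0 0 0 0 0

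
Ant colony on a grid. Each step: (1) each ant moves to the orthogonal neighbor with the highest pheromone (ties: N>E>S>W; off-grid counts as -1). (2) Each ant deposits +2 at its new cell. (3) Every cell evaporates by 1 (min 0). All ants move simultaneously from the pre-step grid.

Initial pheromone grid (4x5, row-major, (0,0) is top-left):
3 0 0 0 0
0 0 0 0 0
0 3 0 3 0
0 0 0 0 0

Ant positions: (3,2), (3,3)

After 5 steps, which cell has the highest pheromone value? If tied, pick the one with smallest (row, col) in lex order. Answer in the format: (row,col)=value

Step 1: ant0:(3,2)->N->(2,2) | ant1:(3,3)->N->(2,3)
  grid max=4 at (2,3)
Step 2: ant0:(2,2)->E->(2,3) | ant1:(2,3)->W->(2,2)
  grid max=5 at (2,3)
Step 3: ant0:(2,3)->W->(2,2) | ant1:(2,2)->E->(2,3)
  grid max=6 at (2,3)
Step 4: ant0:(2,2)->E->(2,3) | ant1:(2,3)->W->(2,2)
  grid max=7 at (2,3)
Step 5: ant0:(2,3)->W->(2,2) | ant1:(2,2)->E->(2,3)
  grid max=8 at (2,3)
Final grid:
  0 0 0 0 0
  0 0 0 0 0
  0 0 5 8 0
  0 0 0 0 0
Max pheromone 8 at (2,3)

Answer: (2,3)=8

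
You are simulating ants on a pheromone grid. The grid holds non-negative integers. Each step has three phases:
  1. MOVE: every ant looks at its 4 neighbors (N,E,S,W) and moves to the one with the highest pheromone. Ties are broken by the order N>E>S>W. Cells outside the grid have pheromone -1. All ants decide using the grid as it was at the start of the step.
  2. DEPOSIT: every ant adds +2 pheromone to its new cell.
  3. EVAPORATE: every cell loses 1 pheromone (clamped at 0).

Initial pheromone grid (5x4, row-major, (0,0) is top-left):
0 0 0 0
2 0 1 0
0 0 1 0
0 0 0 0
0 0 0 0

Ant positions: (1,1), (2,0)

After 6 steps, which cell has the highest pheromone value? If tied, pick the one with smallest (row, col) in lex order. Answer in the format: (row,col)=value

Step 1: ant0:(1,1)->W->(1,0) | ant1:(2,0)->N->(1,0)
  grid max=5 at (1,0)
Step 2: ant0:(1,0)->N->(0,0) | ant1:(1,0)->N->(0,0)
  grid max=4 at (1,0)
Step 3: ant0:(0,0)->S->(1,0) | ant1:(0,0)->S->(1,0)
  grid max=7 at (1,0)
Step 4: ant0:(1,0)->N->(0,0) | ant1:(1,0)->N->(0,0)
  grid max=6 at (1,0)
Step 5: ant0:(0,0)->S->(1,0) | ant1:(0,0)->S->(1,0)
  grid max=9 at (1,0)
Step 6: ant0:(1,0)->N->(0,0) | ant1:(1,0)->N->(0,0)
  grid max=8 at (1,0)
Final grid:
  7 0 0 0
  8 0 0 0
  0 0 0 0
  0 0 0 0
  0 0 0 0
Max pheromone 8 at (1,0)

Answer: (1,0)=8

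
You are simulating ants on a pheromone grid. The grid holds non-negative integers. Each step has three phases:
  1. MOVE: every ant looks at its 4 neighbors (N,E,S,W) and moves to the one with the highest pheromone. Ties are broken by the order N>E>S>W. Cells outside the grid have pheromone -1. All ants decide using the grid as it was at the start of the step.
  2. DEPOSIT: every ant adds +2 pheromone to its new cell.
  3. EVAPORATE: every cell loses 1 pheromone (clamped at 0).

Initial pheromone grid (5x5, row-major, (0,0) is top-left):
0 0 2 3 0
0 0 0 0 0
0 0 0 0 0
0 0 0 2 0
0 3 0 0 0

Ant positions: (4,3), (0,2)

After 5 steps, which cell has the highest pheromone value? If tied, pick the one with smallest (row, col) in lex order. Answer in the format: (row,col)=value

Step 1: ant0:(4,3)->N->(3,3) | ant1:(0,2)->E->(0,3)
  grid max=4 at (0,3)
Step 2: ant0:(3,3)->N->(2,3) | ant1:(0,3)->W->(0,2)
  grid max=3 at (0,3)
Step 3: ant0:(2,3)->S->(3,3) | ant1:(0,2)->E->(0,3)
  grid max=4 at (0,3)
Step 4: ant0:(3,3)->N->(2,3) | ant1:(0,3)->W->(0,2)
  grid max=3 at (0,3)
Step 5: ant0:(2,3)->S->(3,3) | ant1:(0,2)->E->(0,3)
  grid max=4 at (0,3)
Final grid:
  0 0 1 4 0
  0 0 0 0 0
  0 0 0 0 0
  0 0 0 3 0
  0 0 0 0 0
Max pheromone 4 at (0,3)

Answer: (0,3)=4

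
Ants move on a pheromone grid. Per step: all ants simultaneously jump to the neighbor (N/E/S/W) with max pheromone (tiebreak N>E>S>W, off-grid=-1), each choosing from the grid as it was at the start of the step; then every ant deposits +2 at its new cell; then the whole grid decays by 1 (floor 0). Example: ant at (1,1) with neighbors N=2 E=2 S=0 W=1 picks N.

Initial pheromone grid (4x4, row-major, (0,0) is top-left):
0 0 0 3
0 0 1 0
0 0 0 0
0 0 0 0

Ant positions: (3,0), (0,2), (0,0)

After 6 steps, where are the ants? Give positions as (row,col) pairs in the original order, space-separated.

Step 1: ant0:(3,0)->N->(2,0) | ant1:(0,2)->E->(0,3) | ant2:(0,0)->E->(0,1)
  grid max=4 at (0,3)
Step 2: ant0:(2,0)->N->(1,0) | ant1:(0,3)->S->(1,3) | ant2:(0,1)->E->(0,2)
  grid max=3 at (0,3)
Step 3: ant0:(1,0)->N->(0,0) | ant1:(1,3)->N->(0,3) | ant2:(0,2)->E->(0,3)
  grid max=6 at (0,3)
Step 4: ant0:(0,0)->E->(0,1) | ant1:(0,3)->S->(1,3) | ant2:(0,3)->S->(1,3)
  grid max=5 at (0,3)
Step 5: ant0:(0,1)->E->(0,2) | ant1:(1,3)->N->(0,3) | ant2:(1,3)->N->(0,3)
  grid max=8 at (0,3)
Step 6: ant0:(0,2)->E->(0,3) | ant1:(0,3)->S->(1,3) | ant2:(0,3)->S->(1,3)
  grid max=9 at (0,3)

(0,3) (1,3) (1,3)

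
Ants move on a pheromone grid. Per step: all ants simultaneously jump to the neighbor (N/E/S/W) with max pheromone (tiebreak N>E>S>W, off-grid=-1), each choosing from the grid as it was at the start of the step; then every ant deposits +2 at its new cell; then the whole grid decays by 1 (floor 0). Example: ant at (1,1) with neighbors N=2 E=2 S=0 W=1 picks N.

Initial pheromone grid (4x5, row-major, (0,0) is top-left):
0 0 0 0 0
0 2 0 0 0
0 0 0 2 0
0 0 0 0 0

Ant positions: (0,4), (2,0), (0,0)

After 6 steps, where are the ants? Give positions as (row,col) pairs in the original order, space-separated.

Step 1: ant0:(0,4)->S->(1,4) | ant1:(2,0)->N->(1,0) | ant2:(0,0)->E->(0,1)
  grid max=1 at (0,1)
Step 2: ant0:(1,4)->N->(0,4) | ant1:(1,0)->E->(1,1) | ant2:(0,1)->S->(1,1)
  grid max=4 at (1,1)
Step 3: ant0:(0,4)->S->(1,4) | ant1:(1,1)->N->(0,1) | ant2:(1,1)->N->(0,1)
  grid max=3 at (0,1)
Step 4: ant0:(1,4)->N->(0,4) | ant1:(0,1)->S->(1,1) | ant2:(0,1)->S->(1,1)
  grid max=6 at (1,1)
Step 5: ant0:(0,4)->S->(1,4) | ant1:(1,1)->N->(0,1) | ant2:(1,1)->N->(0,1)
  grid max=5 at (0,1)
Step 6: ant0:(1,4)->N->(0,4) | ant1:(0,1)->S->(1,1) | ant2:(0,1)->S->(1,1)
  grid max=8 at (1,1)

(0,4) (1,1) (1,1)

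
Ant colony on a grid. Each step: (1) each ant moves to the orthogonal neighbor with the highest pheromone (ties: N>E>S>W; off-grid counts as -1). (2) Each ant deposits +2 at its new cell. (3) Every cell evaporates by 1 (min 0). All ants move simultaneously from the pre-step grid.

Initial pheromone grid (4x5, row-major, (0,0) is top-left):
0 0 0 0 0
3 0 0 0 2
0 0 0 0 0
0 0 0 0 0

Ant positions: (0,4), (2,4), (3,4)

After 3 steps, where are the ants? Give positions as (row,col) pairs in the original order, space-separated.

Step 1: ant0:(0,4)->S->(1,4) | ant1:(2,4)->N->(1,4) | ant2:(3,4)->N->(2,4)
  grid max=5 at (1,4)
Step 2: ant0:(1,4)->S->(2,4) | ant1:(1,4)->S->(2,4) | ant2:(2,4)->N->(1,4)
  grid max=6 at (1,4)
Step 3: ant0:(2,4)->N->(1,4) | ant1:(2,4)->N->(1,4) | ant2:(1,4)->S->(2,4)
  grid max=9 at (1,4)

(1,4) (1,4) (2,4)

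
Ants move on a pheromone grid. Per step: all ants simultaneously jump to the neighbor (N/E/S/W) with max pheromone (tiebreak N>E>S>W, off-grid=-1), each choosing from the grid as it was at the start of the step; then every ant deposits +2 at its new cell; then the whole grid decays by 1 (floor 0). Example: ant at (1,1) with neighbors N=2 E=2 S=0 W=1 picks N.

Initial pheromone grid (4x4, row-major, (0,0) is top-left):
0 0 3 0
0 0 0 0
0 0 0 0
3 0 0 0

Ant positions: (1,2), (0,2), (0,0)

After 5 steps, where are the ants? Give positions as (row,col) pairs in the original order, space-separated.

Step 1: ant0:(1,2)->N->(0,2) | ant1:(0,2)->E->(0,3) | ant2:(0,0)->E->(0,1)
  grid max=4 at (0,2)
Step 2: ant0:(0,2)->E->(0,3) | ant1:(0,3)->W->(0,2) | ant2:(0,1)->E->(0,2)
  grid max=7 at (0,2)
Step 3: ant0:(0,3)->W->(0,2) | ant1:(0,2)->E->(0,3) | ant2:(0,2)->E->(0,3)
  grid max=8 at (0,2)
Step 4: ant0:(0,2)->E->(0,3) | ant1:(0,3)->W->(0,2) | ant2:(0,3)->W->(0,2)
  grid max=11 at (0,2)
Step 5: ant0:(0,3)->W->(0,2) | ant1:(0,2)->E->(0,3) | ant2:(0,2)->E->(0,3)
  grid max=12 at (0,2)

(0,2) (0,3) (0,3)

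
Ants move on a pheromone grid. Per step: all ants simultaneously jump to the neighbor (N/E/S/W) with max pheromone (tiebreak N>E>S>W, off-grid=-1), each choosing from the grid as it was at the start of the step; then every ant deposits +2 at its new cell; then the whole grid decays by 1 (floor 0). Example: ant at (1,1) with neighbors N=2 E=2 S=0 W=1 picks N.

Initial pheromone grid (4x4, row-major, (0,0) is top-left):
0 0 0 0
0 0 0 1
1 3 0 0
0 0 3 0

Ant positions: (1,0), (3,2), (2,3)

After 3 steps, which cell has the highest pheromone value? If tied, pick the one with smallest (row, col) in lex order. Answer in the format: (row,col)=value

Answer: (1,3)=2

Derivation:
Step 1: ant0:(1,0)->S->(2,0) | ant1:(3,2)->N->(2,2) | ant2:(2,3)->N->(1,3)
  grid max=2 at (1,3)
Step 2: ant0:(2,0)->E->(2,1) | ant1:(2,2)->S->(3,2) | ant2:(1,3)->N->(0,3)
  grid max=3 at (2,1)
Step 3: ant0:(2,1)->W->(2,0) | ant1:(3,2)->N->(2,2) | ant2:(0,3)->S->(1,3)
  grid max=2 at (1,3)
Final grid:
  0 0 0 0
  0 0 0 2
  2 2 1 0
  0 0 2 0
Max pheromone 2 at (1,3)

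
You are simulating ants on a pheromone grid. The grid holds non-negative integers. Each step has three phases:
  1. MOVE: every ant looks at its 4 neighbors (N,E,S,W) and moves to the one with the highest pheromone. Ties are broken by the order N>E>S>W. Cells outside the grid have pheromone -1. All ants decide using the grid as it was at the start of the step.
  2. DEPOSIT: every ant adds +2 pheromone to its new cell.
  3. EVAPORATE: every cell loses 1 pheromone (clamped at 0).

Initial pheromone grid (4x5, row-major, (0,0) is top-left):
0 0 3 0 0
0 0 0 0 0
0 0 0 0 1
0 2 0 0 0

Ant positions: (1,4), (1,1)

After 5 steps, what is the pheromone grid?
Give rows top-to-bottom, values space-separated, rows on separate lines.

After step 1: ants at (2,4),(0,1)
  0 1 2 0 0
  0 0 0 0 0
  0 0 0 0 2
  0 1 0 0 0
After step 2: ants at (1,4),(0,2)
  0 0 3 0 0
  0 0 0 0 1
  0 0 0 0 1
  0 0 0 0 0
After step 3: ants at (2,4),(0,3)
  0 0 2 1 0
  0 0 0 0 0
  0 0 0 0 2
  0 0 0 0 0
After step 4: ants at (1,4),(0,2)
  0 0 3 0 0
  0 0 0 0 1
  0 0 0 0 1
  0 0 0 0 0
After step 5: ants at (2,4),(0,3)
  0 0 2 1 0
  0 0 0 0 0
  0 0 0 0 2
  0 0 0 0 0

0 0 2 1 0
0 0 0 0 0
0 0 0 0 2
0 0 0 0 0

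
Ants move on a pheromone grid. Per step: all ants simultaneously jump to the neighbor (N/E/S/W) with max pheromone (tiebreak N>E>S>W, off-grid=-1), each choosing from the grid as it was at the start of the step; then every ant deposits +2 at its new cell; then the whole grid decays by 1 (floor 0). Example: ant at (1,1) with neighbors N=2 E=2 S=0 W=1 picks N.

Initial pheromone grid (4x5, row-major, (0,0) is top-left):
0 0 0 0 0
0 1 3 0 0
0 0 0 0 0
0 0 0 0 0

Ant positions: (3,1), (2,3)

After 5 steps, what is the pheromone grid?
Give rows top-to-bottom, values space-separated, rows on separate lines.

After step 1: ants at (2,1),(1,3)
  0 0 0 0 0
  0 0 2 1 0
  0 1 0 0 0
  0 0 0 0 0
After step 2: ants at (1,1),(1,2)
  0 0 0 0 0
  0 1 3 0 0
  0 0 0 0 0
  0 0 0 0 0
After step 3: ants at (1,2),(1,1)
  0 0 0 0 0
  0 2 4 0 0
  0 0 0 0 0
  0 0 0 0 0
After step 4: ants at (1,1),(1,2)
  0 0 0 0 0
  0 3 5 0 0
  0 0 0 0 0
  0 0 0 0 0
After step 5: ants at (1,2),(1,1)
  0 0 0 0 0
  0 4 6 0 0
  0 0 0 0 0
  0 0 0 0 0

0 0 0 0 0
0 4 6 0 0
0 0 0 0 0
0 0 0 0 0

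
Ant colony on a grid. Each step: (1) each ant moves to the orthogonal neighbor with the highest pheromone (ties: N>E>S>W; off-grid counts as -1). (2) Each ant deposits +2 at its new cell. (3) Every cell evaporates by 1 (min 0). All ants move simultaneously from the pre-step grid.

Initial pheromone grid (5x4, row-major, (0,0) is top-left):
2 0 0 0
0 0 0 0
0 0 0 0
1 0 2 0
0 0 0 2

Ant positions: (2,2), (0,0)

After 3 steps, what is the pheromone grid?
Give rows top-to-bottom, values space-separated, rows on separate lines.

After step 1: ants at (3,2),(0,1)
  1 1 0 0
  0 0 0 0
  0 0 0 0
  0 0 3 0
  0 0 0 1
After step 2: ants at (2,2),(0,0)
  2 0 0 0
  0 0 0 0
  0 0 1 0
  0 0 2 0
  0 0 0 0
After step 3: ants at (3,2),(0,1)
  1 1 0 0
  0 0 0 0
  0 0 0 0
  0 0 3 0
  0 0 0 0

1 1 0 0
0 0 0 0
0 0 0 0
0 0 3 0
0 0 0 0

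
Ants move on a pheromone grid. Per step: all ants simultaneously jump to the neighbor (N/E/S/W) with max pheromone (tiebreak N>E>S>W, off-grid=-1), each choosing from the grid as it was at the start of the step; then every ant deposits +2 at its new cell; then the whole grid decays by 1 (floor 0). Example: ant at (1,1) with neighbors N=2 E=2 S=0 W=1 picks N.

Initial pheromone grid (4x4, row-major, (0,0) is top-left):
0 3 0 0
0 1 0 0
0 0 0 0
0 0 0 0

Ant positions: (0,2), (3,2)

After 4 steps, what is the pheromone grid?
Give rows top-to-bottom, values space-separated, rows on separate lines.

After step 1: ants at (0,1),(2,2)
  0 4 0 0
  0 0 0 0
  0 0 1 0
  0 0 0 0
After step 2: ants at (0,2),(1,2)
  0 3 1 0
  0 0 1 0
  0 0 0 0
  0 0 0 0
After step 3: ants at (0,1),(0,2)
  0 4 2 0
  0 0 0 0
  0 0 0 0
  0 0 0 0
After step 4: ants at (0,2),(0,1)
  0 5 3 0
  0 0 0 0
  0 0 0 0
  0 0 0 0

0 5 3 0
0 0 0 0
0 0 0 0
0 0 0 0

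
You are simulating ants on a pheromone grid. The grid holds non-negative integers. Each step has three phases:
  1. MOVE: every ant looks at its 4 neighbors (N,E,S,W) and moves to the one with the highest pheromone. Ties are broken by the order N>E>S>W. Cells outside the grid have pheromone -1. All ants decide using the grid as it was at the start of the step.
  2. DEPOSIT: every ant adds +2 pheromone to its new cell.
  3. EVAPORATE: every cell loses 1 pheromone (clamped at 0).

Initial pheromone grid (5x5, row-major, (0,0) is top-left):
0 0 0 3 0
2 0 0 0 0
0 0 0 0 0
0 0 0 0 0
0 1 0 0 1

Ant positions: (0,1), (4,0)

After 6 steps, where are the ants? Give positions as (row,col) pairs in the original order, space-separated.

Step 1: ant0:(0,1)->E->(0,2) | ant1:(4,0)->E->(4,1)
  grid max=2 at (0,3)
Step 2: ant0:(0,2)->E->(0,3) | ant1:(4,1)->N->(3,1)
  grid max=3 at (0,3)
Step 3: ant0:(0,3)->E->(0,4) | ant1:(3,1)->S->(4,1)
  grid max=2 at (0,3)
Step 4: ant0:(0,4)->W->(0,3) | ant1:(4,1)->N->(3,1)
  grid max=3 at (0,3)
Step 5: ant0:(0,3)->E->(0,4) | ant1:(3,1)->S->(4,1)
  grid max=2 at (0,3)
Step 6: ant0:(0,4)->W->(0,3) | ant1:(4,1)->N->(3,1)
  grid max=3 at (0,3)

(0,3) (3,1)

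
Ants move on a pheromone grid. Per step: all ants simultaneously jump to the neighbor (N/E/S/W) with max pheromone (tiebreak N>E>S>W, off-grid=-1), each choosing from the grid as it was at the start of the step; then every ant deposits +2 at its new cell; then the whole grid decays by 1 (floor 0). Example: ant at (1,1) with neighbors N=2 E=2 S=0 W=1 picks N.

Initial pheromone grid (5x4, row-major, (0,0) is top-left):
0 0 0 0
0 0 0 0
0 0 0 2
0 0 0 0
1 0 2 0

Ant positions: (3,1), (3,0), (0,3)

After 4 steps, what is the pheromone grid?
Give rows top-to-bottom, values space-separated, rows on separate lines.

After step 1: ants at (2,1),(4,0),(1,3)
  0 0 0 0
  0 0 0 1
  0 1 0 1
  0 0 0 0
  2 0 1 0
After step 2: ants at (1,1),(3,0),(2,3)
  0 0 0 0
  0 1 0 0
  0 0 0 2
  1 0 0 0
  1 0 0 0
After step 3: ants at (0,1),(4,0),(1,3)
  0 1 0 0
  0 0 0 1
  0 0 0 1
  0 0 0 0
  2 0 0 0
After step 4: ants at (0,2),(3,0),(2,3)
  0 0 1 0
  0 0 0 0
  0 0 0 2
  1 0 0 0
  1 0 0 0

0 0 1 0
0 0 0 0
0 0 0 2
1 0 0 0
1 0 0 0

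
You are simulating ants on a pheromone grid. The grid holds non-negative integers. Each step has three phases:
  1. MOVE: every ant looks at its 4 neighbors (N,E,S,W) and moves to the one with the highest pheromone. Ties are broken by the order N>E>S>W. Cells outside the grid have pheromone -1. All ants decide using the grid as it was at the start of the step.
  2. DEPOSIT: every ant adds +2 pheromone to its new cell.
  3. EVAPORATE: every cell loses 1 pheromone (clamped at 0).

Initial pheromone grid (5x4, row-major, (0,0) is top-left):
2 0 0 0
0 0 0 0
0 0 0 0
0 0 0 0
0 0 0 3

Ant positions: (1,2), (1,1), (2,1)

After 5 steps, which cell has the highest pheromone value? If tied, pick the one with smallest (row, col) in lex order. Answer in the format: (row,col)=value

Answer: (0,1)=9

Derivation:
Step 1: ant0:(1,2)->N->(0,2) | ant1:(1,1)->N->(0,1) | ant2:(2,1)->N->(1,1)
  grid max=2 at (4,3)
Step 2: ant0:(0,2)->W->(0,1) | ant1:(0,1)->E->(0,2) | ant2:(1,1)->N->(0,1)
  grid max=4 at (0,1)
Step 3: ant0:(0,1)->E->(0,2) | ant1:(0,2)->W->(0,1) | ant2:(0,1)->E->(0,2)
  grid max=5 at (0,1)
Step 4: ant0:(0,2)->W->(0,1) | ant1:(0,1)->E->(0,2) | ant2:(0,2)->W->(0,1)
  grid max=8 at (0,1)
Step 5: ant0:(0,1)->E->(0,2) | ant1:(0,2)->W->(0,1) | ant2:(0,1)->E->(0,2)
  grid max=9 at (0,1)
Final grid:
  0 9 9 0
  0 0 0 0
  0 0 0 0
  0 0 0 0
  0 0 0 0
Max pheromone 9 at (0,1)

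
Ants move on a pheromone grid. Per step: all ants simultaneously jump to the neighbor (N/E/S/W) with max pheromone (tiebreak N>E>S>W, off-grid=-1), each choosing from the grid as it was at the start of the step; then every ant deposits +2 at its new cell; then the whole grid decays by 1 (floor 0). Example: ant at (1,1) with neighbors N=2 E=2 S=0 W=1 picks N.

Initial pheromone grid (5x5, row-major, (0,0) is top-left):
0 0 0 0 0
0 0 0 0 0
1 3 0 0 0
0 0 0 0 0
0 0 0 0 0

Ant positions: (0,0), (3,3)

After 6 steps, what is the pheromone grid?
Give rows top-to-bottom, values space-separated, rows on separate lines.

After step 1: ants at (0,1),(2,3)
  0 1 0 0 0
  0 0 0 0 0
  0 2 0 1 0
  0 0 0 0 0
  0 0 0 0 0
After step 2: ants at (0,2),(1,3)
  0 0 1 0 0
  0 0 0 1 0
  0 1 0 0 0
  0 0 0 0 0
  0 0 0 0 0
After step 3: ants at (0,3),(0,3)
  0 0 0 3 0
  0 0 0 0 0
  0 0 0 0 0
  0 0 0 0 0
  0 0 0 0 0
After step 4: ants at (0,4),(0,4)
  0 0 0 2 3
  0 0 0 0 0
  0 0 0 0 0
  0 0 0 0 0
  0 0 0 0 0
After step 5: ants at (0,3),(0,3)
  0 0 0 5 2
  0 0 0 0 0
  0 0 0 0 0
  0 0 0 0 0
  0 0 0 0 0
After step 6: ants at (0,4),(0,4)
  0 0 0 4 5
  0 0 0 0 0
  0 0 0 0 0
  0 0 0 0 0
  0 0 0 0 0

0 0 0 4 5
0 0 0 0 0
0 0 0 0 0
0 0 0 0 0
0 0 0 0 0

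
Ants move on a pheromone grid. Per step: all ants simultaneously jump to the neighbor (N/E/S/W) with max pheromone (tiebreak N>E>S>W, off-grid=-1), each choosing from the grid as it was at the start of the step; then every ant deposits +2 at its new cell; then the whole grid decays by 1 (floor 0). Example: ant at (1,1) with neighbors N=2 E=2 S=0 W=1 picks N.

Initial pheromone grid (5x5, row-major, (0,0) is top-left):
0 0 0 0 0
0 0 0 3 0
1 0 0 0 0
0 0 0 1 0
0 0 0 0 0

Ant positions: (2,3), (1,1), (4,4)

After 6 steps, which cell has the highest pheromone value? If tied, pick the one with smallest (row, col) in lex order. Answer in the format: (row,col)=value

Answer: (1,3)=11

Derivation:
Step 1: ant0:(2,3)->N->(1,3) | ant1:(1,1)->N->(0,1) | ant2:(4,4)->N->(3,4)
  grid max=4 at (1,3)
Step 2: ant0:(1,3)->N->(0,3) | ant1:(0,1)->E->(0,2) | ant2:(3,4)->N->(2,4)
  grid max=3 at (1,3)
Step 3: ant0:(0,3)->S->(1,3) | ant1:(0,2)->E->(0,3) | ant2:(2,4)->N->(1,4)
  grid max=4 at (1,3)
Step 4: ant0:(1,3)->N->(0,3) | ant1:(0,3)->S->(1,3) | ant2:(1,4)->W->(1,3)
  grid max=7 at (1,3)
Step 5: ant0:(0,3)->S->(1,3) | ant1:(1,3)->N->(0,3) | ant2:(1,3)->N->(0,3)
  grid max=8 at (1,3)
Step 6: ant0:(1,3)->N->(0,3) | ant1:(0,3)->S->(1,3) | ant2:(0,3)->S->(1,3)
  grid max=11 at (1,3)
Final grid:
  0 0 0 7 0
  0 0 0 11 0
  0 0 0 0 0
  0 0 0 0 0
  0 0 0 0 0
Max pheromone 11 at (1,3)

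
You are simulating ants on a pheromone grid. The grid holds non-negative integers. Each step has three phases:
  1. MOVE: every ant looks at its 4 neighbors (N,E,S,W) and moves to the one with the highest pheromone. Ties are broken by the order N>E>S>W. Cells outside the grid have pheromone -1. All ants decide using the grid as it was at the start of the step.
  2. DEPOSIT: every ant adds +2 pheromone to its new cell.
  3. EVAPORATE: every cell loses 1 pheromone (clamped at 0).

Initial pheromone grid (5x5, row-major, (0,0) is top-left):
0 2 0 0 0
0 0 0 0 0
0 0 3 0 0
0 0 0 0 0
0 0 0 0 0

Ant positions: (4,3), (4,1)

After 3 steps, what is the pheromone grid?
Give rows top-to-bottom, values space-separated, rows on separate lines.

After step 1: ants at (3,3),(3,1)
  0 1 0 0 0
  0 0 0 0 0
  0 0 2 0 0
  0 1 0 1 0
  0 0 0 0 0
After step 2: ants at (2,3),(2,1)
  0 0 0 0 0
  0 0 0 0 0
  0 1 1 1 0
  0 0 0 0 0
  0 0 0 0 0
After step 3: ants at (2,2),(2,2)
  0 0 0 0 0
  0 0 0 0 0
  0 0 4 0 0
  0 0 0 0 0
  0 0 0 0 0

0 0 0 0 0
0 0 0 0 0
0 0 4 0 0
0 0 0 0 0
0 0 0 0 0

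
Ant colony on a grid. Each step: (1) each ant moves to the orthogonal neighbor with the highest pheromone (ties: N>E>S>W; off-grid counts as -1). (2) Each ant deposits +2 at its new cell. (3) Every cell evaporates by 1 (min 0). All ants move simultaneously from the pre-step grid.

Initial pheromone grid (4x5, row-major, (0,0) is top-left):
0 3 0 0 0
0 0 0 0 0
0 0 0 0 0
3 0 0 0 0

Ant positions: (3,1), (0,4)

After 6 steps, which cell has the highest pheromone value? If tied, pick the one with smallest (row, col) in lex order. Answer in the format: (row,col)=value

Answer: (3,0)=3

Derivation:
Step 1: ant0:(3,1)->W->(3,0) | ant1:(0,4)->S->(1,4)
  grid max=4 at (3,0)
Step 2: ant0:(3,0)->N->(2,0) | ant1:(1,4)->N->(0,4)
  grid max=3 at (3,0)
Step 3: ant0:(2,0)->S->(3,0) | ant1:(0,4)->S->(1,4)
  grid max=4 at (3,0)
Step 4: ant0:(3,0)->N->(2,0) | ant1:(1,4)->N->(0,4)
  grid max=3 at (3,0)
Step 5: ant0:(2,0)->S->(3,0) | ant1:(0,4)->S->(1,4)
  grid max=4 at (3,0)
Step 6: ant0:(3,0)->N->(2,0) | ant1:(1,4)->N->(0,4)
  grid max=3 at (3,0)
Final grid:
  0 0 0 0 1
  0 0 0 0 0
  1 0 0 0 0
  3 0 0 0 0
Max pheromone 3 at (3,0)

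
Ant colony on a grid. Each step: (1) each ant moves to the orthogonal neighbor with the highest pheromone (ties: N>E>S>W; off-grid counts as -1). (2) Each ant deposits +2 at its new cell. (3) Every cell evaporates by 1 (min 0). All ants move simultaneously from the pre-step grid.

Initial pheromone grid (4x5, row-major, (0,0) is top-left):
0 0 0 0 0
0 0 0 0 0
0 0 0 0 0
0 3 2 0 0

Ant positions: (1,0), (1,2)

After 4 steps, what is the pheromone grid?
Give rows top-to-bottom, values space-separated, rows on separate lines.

After step 1: ants at (0,0),(0,2)
  1 0 1 0 0
  0 0 0 0 0
  0 0 0 0 0
  0 2 1 0 0
After step 2: ants at (0,1),(0,3)
  0 1 0 1 0
  0 0 0 0 0
  0 0 0 0 0
  0 1 0 0 0
After step 3: ants at (0,2),(0,4)
  0 0 1 0 1
  0 0 0 0 0
  0 0 0 0 0
  0 0 0 0 0
After step 4: ants at (0,3),(1,4)
  0 0 0 1 0
  0 0 0 0 1
  0 0 0 0 0
  0 0 0 0 0

0 0 0 1 0
0 0 0 0 1
0 0 0 0 0
0 0 0 0 0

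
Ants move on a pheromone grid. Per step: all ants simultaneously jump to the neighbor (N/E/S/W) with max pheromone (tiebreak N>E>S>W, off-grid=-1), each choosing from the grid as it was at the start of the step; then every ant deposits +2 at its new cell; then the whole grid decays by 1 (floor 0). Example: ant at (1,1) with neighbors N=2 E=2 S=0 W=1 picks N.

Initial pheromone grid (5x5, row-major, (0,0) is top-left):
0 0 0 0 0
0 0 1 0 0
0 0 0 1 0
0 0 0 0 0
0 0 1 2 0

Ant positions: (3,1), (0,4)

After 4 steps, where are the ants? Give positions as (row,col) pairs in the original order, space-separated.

Step 1: ant0:(3,1)->N->(2,1) | ant1:(0,4)->S->(1,4)
  grid max=1 at (1,4)
Step 2: ant0:(2,1)->N->(1,1) | ant1:(1,4)->N->(0,4)
  grid max=1 at (0,4)
Step 3: ant0:(1,1)->N->(0,1) | ant1:(0,4)->S->(1,4)
  grid max=1 at (0,1)
Step 4: ant0:(0,1)->E->(0,2) | ant1:(1,4)->N->(0,4)
  grid max=1 at (0,2)

(0,2) (0,4)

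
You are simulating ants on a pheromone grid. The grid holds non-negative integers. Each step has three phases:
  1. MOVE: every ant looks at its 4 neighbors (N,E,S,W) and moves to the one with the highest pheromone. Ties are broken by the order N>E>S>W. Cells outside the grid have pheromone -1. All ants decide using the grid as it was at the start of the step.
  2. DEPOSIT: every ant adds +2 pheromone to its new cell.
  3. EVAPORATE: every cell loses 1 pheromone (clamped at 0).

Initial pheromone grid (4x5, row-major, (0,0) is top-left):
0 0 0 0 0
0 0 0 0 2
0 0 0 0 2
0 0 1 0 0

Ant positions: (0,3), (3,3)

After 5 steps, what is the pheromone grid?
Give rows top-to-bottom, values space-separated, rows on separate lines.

After step 1: ants at (0,4),(3,2)
  0 0 0 0 1
  0 0 0 0 1
  0 0 0 0 1
  0 0 2 0 0
After step 2: ants at (1,4),(2,2)
  0 0 0 0 0
  0 0 0 0 2
  0 0 1 0 0
  0 0 1 0 0
After step 3: ants at (0,4),(3,2)
  0 0 0 0 1
  0 0 0 0 1
  0 0 0 0 0
  0 0 2 0 0
After step 4: ants at (1,4),(2,2)
  0 0 0 0 0
  0 0 0 0 2
  0 0 1 0 0
  0 0 1 0 0
After step 5: ants at (0,4),(3,2)
  0 0 0 0 1
  0 0 0 0 1
  0 0 0 0 0
  0 0 2 0 0

0 0 0 0 1
0 0 0 0 1
0 0 0 0 0
0 0 2 0 0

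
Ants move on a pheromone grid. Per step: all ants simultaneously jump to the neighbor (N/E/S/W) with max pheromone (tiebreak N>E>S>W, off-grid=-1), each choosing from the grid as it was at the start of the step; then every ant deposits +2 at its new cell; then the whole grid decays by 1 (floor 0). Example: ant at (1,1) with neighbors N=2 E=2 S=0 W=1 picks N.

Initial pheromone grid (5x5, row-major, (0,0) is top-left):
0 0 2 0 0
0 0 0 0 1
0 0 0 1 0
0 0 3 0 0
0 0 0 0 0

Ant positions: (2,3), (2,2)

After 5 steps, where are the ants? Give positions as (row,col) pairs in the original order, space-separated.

Step 1: ant0:(2,3)->N->(1,3) | ant1:(2,2)->S->(3,2)
  grid max=4 at (3,2)
Step 2: ant0:(1,3)->N->(0,3) | ant1:(3,2)->N->(2,2)
  grid max=3 at (3,2)
Step 3: ant0:(0,3)->E->(0,4) | ant1:(2,2)->S->(3,2)
  grid max=4 at (3,2)
Step 4: ant0:(0,4)->S->(1,4) | ant1:(3,2)->N->(2,2)
  grid max=3 at (3,2)
Step 5: ant0:(1,4)->N->(0,4) | ant1:(2,2)->S->(3,2)
  grid max=4 at (3,2)

(0,4) (3,2)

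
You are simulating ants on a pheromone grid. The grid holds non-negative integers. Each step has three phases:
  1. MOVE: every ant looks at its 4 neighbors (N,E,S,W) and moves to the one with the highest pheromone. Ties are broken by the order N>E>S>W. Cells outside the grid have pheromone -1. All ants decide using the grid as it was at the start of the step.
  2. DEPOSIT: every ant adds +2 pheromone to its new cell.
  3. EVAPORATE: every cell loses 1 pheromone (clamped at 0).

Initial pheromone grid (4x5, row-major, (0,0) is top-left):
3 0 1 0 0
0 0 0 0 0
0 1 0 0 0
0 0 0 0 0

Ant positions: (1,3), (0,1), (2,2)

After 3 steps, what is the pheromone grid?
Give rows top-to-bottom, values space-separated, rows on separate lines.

After step 1: ants at (0,3),(0,0),(2,1)
  4 0 0 1 0
  0 0 0 0 0
  0 2 0 0 0
  0 0 0 0 0
After step 2: ants at (0,4),(0,1),(1,1)
  3 1 0 0 1
  0 1 0 0 0
  0 1 0 0 0
  0 0 0 0 0
After step 3: ants at (1,4),(0,0),(0,1)
  4 2 0 0 0
  0 0 0 0 1
  0 0 0 0 0
  0 0 0 0 0

4 2 0 0 0
0 0 0 0 1
0 0 0 0 0
0 0 0 0 0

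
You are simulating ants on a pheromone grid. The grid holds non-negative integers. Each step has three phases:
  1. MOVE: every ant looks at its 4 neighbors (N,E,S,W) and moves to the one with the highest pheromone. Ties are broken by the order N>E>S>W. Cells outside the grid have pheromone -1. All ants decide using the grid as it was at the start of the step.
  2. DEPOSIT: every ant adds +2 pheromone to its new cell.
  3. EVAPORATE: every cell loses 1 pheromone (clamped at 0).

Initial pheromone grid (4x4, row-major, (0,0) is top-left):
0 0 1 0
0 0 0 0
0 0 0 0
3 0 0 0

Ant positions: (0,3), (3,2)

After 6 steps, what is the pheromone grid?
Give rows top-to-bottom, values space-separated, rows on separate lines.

After step 1: ants at (0,2),(2,2)
  0 0 2 0
  0 0 0 0
  0 0 1 0
  2 0 0 0
After step 2: ants at (0,3),(1,2)
  0 0 1 1
  0 0 1 0
  0 0 0 0
  1 0 0 0
After step 3: ants at (0,2),(0,2)
  0 0 4 0
  0 0 0 0
  0 0 0 0
  0 0 0 0
After step 4: ants at (0,3),(0,3)
  0 0 3 3
  0 0 0 0
  0 0 0 0
  0 0 0 0
After step 5: ants at (0,2),(0,2)
  0 0 6 2
  0 0 0 0
  0 0 0 0
  0 0 0 0
After step 6: ants at (0,3),(0,3)
  0 0 5 5
  0 0 0 0
  0 0 0 0
  0 0 0 0

0 0 5 5
0 0 0 0
0 0 0 0
0 0 0 0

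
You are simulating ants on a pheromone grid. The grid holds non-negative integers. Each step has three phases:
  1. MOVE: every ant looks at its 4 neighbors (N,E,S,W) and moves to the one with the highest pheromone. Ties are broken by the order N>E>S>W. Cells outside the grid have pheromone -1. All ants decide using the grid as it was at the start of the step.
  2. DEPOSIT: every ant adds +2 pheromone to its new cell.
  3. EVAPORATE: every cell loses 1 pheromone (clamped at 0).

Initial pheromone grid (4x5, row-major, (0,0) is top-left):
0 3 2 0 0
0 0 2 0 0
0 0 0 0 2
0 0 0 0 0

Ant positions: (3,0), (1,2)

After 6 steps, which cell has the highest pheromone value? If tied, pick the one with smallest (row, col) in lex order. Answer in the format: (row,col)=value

Step 1: ant0:(3,0)->N->(2,0) | ant1:(1,2)->N->(0,2)
  grid max=3 at (0,2)
Step 2: ant0:(2,0)->N->(1,0) | ant1:(0,2)->W->(0,1)
  grid max=3 at (0,1)
Step 3: ant0:(1,0)->N->(0,0) | ant1:(0,1)->E->(0,2)
  grid max=3 at (0,2)
Step 4: ant0:(0,0)->E->(0,1) | ant1:(0,2)->W->(0,1)
  grid max=5 at (0,1)
Step 5: ant0:(0,1)->E->(0,2) | ant1:(0,1)->E->(0,2)
  grid max=5 at (0,2)
Step 6: ant0:(0,2)->W->(0,1) | ant1:(0,2)->W->(0,1)
  grid max=7 at (0,1)
Final grid:
  0 7 4 0 0
  0 0 0 0 0
  0 0 0 0 0
  0 0 0 0 0
Max pheromone 7 at (0,1)

Answer: (0,1)=7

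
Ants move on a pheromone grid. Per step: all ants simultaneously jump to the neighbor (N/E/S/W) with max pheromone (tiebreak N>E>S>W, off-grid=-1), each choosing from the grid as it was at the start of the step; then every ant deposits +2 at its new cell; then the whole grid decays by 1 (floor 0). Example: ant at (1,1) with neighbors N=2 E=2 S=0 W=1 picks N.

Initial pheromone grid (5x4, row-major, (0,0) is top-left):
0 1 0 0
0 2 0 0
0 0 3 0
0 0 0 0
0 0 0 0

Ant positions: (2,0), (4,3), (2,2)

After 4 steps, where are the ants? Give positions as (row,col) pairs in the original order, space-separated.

Step 1: ant0:(2,0)->N->(1,0) | ant1:(4,3)->N->(3,3) | ant2:(2,2)->N->(1,2)
  grid max=2 at (2,2)
Step 2: ant0:(1,0)->E->(1,1) | ant1:(3,3)->N->(2,3) | ant2:(1,2)->S->(2,2)
  grid max=3 at (2,2)
Step 3: ant0:(1,1)->N->(0,1) | ant1:(2,3)->W->(2,2) | ant2:(2,2)->E->(2,3)
  grid max=4 at (2,2)
Step 4: ant0:(0,1)->S->(1,1) | ant1:(2,2)->E->(2,3) | ant2:(2,3)->W->(2,2)
  grid max=5 at (2,2)

(1,1) (2,3) (2,2)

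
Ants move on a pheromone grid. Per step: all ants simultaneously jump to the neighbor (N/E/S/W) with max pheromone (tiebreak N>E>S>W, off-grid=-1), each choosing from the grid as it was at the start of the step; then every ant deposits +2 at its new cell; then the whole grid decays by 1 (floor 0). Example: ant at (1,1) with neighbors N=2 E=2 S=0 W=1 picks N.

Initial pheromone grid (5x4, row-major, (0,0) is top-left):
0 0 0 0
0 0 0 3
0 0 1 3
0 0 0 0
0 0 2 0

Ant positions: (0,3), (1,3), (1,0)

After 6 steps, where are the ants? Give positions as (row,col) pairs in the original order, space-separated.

Step 1: ant0:(0,3)->S->(1,3) | ant1:(1,3)->S->(2,3) | ant2:(1,0)->N->(0,0)
  grid max=4 at (1,3)
Step 2: ant0:(1,3)->S->(2,3) | ant1:(2,3)->N->(1,3) | ant2:(0,0)->E->(0,1)
  grid max=5 at (1,3)
Step 3: ant0:(2,3)->N->(1,3) | ant1:(1,3)->S->(2,3) | ant2:(0,1)->E->(0,2)
  grid max=6 at (1,3)
Step 4: ant0:(1,3)->S->(2,3) | ant1:(2,3)->N->(1,3) | ant2:(0,2)->E->(0,3)
  grid max=7 at (1,3)
Step 5: ant0:(2,3)->N->(1,3) | ant1:(1,3)->S->(2,3) | ant2:(0,3)->S->(1,3)
  grid max=10 at (1,3)
Step 6: ant0:(1,3)->S->(2,3) | ant1:(2,3)->N->(1,3) | ant2:(1,3)->S->(2,3)
  grid max=11 at (1,3)

(2,3) (1,3) (2,3)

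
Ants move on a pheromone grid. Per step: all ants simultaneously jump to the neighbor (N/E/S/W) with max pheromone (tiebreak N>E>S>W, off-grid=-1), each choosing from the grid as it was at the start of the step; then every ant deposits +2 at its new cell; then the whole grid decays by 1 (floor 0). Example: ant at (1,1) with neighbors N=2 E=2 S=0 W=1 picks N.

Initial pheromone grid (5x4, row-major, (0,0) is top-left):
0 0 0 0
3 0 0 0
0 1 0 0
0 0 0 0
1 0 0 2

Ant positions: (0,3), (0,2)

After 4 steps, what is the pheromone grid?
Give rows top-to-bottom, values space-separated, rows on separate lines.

After step 1: ants at (1,3),(0,3)
  0 0 0 1
  2 0 0 1
  0 0 0 0
  0 0 0 0
  0 0 0 1
After step 2: ants at (0,3),(1,3)
  0 0 0 2
  1 0 0 2
  0 0 0 0
  0 0 0 0
  0 0 0 0
After step 3: ants at (1,3),(0,3)
  0 0 0 3
  0 0 0 3
  0 0 0 0
  0 0 0 0
  0 0 0 0
After step 4: ants at (0,3),(1,3)
  0 0 0 4
  0 0 0 4
  0 0 0 0
  0 0 0 0
  0 0 0 0

0 0 0 4
0 0 0 4
0 0 0 0
0 0 0 0
0 0 0 0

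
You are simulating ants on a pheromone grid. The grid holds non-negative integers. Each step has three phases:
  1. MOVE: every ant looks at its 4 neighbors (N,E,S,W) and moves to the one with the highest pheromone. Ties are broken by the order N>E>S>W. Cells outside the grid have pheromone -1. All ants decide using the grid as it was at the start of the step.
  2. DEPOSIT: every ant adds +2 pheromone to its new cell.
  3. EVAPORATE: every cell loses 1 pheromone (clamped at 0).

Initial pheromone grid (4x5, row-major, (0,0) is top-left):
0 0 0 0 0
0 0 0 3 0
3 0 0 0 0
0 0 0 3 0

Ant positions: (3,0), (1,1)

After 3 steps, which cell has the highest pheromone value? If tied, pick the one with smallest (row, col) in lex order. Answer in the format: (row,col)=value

Answer: (2,0)=4

Derivation:
Step 1: ant0:(3,0)->N->(2,0) | ant1:(1,1)->N->(0,1)
  grid max=4 at (2,0)
Step 2: ant0:(2,0)->N->(1,0) | ant1:(0,1)->E->(0,2)
  grid max=3 at (2,0)
Step 3: ant0:(1,0)->S->(2,0) | ant1:(0,2)->E->(0,3)
  grid max=4 at (2,0)
Final grid:
  0 0 0 1 0
  0 0 0 0 0
  4 0 0 0 0
  0 0 0 0 0
Max pheromone 4 at (2,0)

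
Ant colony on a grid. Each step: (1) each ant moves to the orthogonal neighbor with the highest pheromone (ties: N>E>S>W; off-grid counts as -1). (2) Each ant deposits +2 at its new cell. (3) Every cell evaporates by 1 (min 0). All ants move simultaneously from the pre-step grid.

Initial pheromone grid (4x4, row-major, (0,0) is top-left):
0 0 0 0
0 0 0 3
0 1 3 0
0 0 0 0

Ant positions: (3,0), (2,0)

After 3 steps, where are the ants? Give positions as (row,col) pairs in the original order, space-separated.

Step 1: ant0:(3,0)->N->(2,0) | ant1:(2,0)->E->(2,1)
  grid max=2 at (1,3)
Step 2: ant0:(2,0)->E->(2,1) | ant1:(2,1)->E->(2,2)
  grid max=3 at (2,1)
Step 3: ant0:(2,1)->E->(2,2) | ant1:(2,2)->W->(2,1)
  grid max=4 at (2,1)

(2,2) (2,1)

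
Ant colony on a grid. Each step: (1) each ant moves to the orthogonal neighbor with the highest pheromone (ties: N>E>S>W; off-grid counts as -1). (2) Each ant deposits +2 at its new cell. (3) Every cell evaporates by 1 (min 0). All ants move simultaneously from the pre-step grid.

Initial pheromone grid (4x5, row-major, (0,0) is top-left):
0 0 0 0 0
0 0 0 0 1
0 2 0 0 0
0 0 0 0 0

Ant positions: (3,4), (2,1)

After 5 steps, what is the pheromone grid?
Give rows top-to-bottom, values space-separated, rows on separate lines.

After step 1: ants at (2,4),(1,1)
  0 0 0 0 0
  0 1 0 0 0
  0 1 0 0 1
  0 0 0 0 0
After step 2: ants at (1,4),(2,1)
  0 0 0 0 0
  0 0 0 0 1
  0 2 0 0 0
  0 0 0 0 0
After step 3: ants at (0,4),(1,1)
  0 0 0 0 1
  0 1 0 0 0
  0 1 0 0 0
  0 0 0 0 0
After step 4: ants at (1,4),(2,1)
  0 0 0 0 0
  0 0 0 0 1
  0 2 0 0 0
  0 0 0 0 0
After step 5: ants at (0,4),(1,1)
  0 0 0 0 1
  0 1 0 0 0
  0 1 0 0 0
  0 0 0 0 0

0 0 0 0 1
0 1 0 0 0
0 1 0 0 0
0 0 0 0 0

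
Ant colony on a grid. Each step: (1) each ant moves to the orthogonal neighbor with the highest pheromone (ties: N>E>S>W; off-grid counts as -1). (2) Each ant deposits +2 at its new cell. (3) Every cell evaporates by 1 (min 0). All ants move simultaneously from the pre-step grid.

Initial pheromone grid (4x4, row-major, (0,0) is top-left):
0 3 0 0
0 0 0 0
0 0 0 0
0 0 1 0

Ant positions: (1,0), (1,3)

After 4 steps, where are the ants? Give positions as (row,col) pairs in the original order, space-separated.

Step 1: ant0:(1,0)->N->(0,0) | ant1:(1,3)->N->(0,3)
  grid max=2 at (0,1)
Step 2: ant0:(0,0)->E->(0,1) | ant1:(0,3)->S->(1,3)
  grid max=3 at (0,1)
Step 3: ant0:(0,1)->E->(0,2) | ant1:(1,3)->N->(0,3)
  grid max=2 at (0,1)
Step 4: ant0:(0,2)->W->(0,1) | ant1:(0,3)->W->(0,2)
  grid max=3 at (0,1)

(0,1) (0,2)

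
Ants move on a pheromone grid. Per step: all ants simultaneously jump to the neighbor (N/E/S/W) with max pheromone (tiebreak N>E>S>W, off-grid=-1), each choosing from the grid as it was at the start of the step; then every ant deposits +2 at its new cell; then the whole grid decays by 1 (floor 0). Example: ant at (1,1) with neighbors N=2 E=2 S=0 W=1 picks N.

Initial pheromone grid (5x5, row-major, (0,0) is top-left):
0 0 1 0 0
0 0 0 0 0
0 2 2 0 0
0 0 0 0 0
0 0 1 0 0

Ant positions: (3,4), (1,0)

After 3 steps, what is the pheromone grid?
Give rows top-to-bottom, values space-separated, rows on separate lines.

After step 1: ants at (2,4),(0,0)
  1 0 0 0 0
  0 0 0 0 0
  0 1 1 0 1
  0 0 0 0 0
  0 0 0 0 0
After step 2: ants at (1,4),(0,1)
  0 1 0 0 0
  0 0 0 0 1
  0 0 0 0 0
  0 0 0 0 0
  0 0 0 0 0
After step 3: ants at (0,4),(0,2)
  0 0 1 0 1
  0 0 0 0 0
  0 0 0 0 0
  0 0 0 0 0
  0 0 0 0 0

0 0 1 0 1
0 0 0 0 0
0 0 0 0 0
0 0 0 0 0
0 0 0 0 0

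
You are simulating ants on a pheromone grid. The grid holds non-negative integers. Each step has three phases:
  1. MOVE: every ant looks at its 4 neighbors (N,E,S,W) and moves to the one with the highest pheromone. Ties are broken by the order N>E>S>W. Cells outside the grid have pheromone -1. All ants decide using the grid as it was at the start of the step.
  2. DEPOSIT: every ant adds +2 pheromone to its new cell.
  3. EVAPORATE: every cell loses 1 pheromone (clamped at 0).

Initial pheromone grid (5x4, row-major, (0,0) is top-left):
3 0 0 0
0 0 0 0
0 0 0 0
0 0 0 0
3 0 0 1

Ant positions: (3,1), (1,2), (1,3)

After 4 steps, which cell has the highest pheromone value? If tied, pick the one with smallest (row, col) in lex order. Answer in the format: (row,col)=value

Step 1: ant0:(3,1)->N->(2,1) | ant1:(1,2)->N->(0,2) | ant2:(1,3)->N->(0,3)
  grid max=2 at (0,0)
Step 2: ant0:(2,1)->N->(1,1) | ant1:(0,2)->E->(0,3) | ant2:(0,3)->W->(0,2)
  grid max=2 at (0,2)
Step 3: ant0:(1,1)->N->(0,1) | ant1:(0,3)->W->(0,2) | ant2:(0,2)->E->(0,3)
  grid max=3 at (0,2)
Step 4: ant0:(0,1)->E->(0,2) | ant1:(0,2)->E->(0,3) | ant2:(0,3)->W->(0,2)
  grid max=6 at (0,2)
Final grid:
  0 0 6 4
  0 0 0 0
  0 0 0 0
  0 0 0 0
  0 0 0 0
Max pheromone 6 at (0,2)

Answer: (0,2)=6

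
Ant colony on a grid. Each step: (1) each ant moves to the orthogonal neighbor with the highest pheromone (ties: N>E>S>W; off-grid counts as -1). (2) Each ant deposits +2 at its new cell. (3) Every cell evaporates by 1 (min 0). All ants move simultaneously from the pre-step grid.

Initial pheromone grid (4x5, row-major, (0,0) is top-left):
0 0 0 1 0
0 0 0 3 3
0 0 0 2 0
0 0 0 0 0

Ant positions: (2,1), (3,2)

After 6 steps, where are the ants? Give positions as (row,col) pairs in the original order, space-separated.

Step 1: ant0:(2,1)->N->(1,1) | ant1:(3,2)->N->(2,2)
  grid max=2 at (1,3)
Step 2: ant0:(1,1)->N->(0,1) | ant1:(2,2)->E->(2,3)
  grid max=2 at (2,3)
Step 3: ant0:(0,1)->E->(0,2) | ant1:(2,3)->N->(1,3)
  grid max=2 at (1,3)
Step 4: ant0:(0,2)->E->(0,3) | ant1:(1,3)->S->(2,3)
  grid max=2 at (2,3)
Step 5: ant0:(0,3)->S->(1,3) | ant1:(2,3)->N->(1,3)
  grid max=4 at (1,3)
Step 6: ant0:(1,3)->S->(2,3) | ant1:(1,3)->S->(2,3)
  grid max=4 at (2,3)

(2,3) (2,3)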